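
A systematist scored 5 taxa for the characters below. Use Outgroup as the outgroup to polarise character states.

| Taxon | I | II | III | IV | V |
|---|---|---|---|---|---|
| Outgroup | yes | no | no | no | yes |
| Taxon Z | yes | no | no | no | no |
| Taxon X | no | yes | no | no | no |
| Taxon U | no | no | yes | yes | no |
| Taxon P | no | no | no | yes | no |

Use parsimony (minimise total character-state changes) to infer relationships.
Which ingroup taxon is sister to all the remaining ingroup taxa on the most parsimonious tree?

Taxon Z

Character polarity is set by the outgroup: the derived state is whichever differs from the outgroup's state, so for I, V the derived state is 'no', and for the remaining characters it is 'yes'.
I (derived state 'no') is shared by Taxon P, Taxon U, and Taxon X — a synapomorphy uniting that clade.
II: derived state 'yes' in Taxon X only — an autapomorphy, so it tells us nothing about relationships among taxa.
III: derived state 'yes' in Taxon U only — an autapomorphy, so it tells us nothing about relationships among taxa.
Only Taxon P and Taxon U show the derived state 'yes' for IV, supporting them as a clade.
V (derived state 'no') is shared by all ingroup taxa — unites the whole ingroup.
Most parsimonious ingroup topology: (Taxon Z,(Taxon X,(Taxon U,Taxon P))).
Taxon Z is sister to the clade containing all other ingroup taxa, so it is the earliest-diverging (most basal) ingroup lineage.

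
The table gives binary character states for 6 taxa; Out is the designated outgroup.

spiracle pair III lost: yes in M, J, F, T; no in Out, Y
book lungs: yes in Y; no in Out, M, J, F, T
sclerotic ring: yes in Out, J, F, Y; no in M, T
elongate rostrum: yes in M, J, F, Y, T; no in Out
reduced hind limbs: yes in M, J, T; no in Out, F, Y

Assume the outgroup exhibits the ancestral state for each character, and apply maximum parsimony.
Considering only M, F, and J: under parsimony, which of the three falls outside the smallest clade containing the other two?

F

Character polarity is set by the outgroup: the derived state is whichever differs from the outgroup's state, so for sclerotic ring the derived state is 'no', and for the remaining characters it is 'yes'.
Only F, J, M, and T show the derived state 'yes' for spiracle pair III lost, supporting them as a clade.
book lungs (derived state 'yes') is unique to Y (autapomorphy; uninformative for grouping).
sclerotic ring (derived state 'no') is shared by M and T — a synapomorphy uniting that clade.
elongate rostrum (derived state 'yes') is shared by all ingroup taxa — unites the whole ingroup.
reduced hind limbs (derived state 'yes') is shared by J, M, and T — a synapomorphy uniting that clade.
Most parsimonious ingroup topology: ((((M,T),J),F),Y).
J and M share a more recent common ancestor with each other than either does with F, so F is the least closely related of the three.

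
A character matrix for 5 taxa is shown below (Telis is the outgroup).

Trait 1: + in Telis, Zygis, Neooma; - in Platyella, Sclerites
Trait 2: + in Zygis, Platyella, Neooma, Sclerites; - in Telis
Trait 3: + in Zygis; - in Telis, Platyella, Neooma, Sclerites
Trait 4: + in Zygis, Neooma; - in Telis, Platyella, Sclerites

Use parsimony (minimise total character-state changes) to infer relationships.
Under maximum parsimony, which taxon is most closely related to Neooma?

Character polarity is set by the outgroup: the derived state is whichever differs from the outgroup's state, so for Trait 1 the derived state is '-', and for the remaining characters it is '+'.
Trait 1: derived state '-' in Platyella and Sclerites only — synapomorphy for {Platyella, Sclerites}.
Trait 2 (derived state '+') is shared by all ingroup taxa — unites the whole ingroup.
Trait 3: derived state '+' in Zygis only — an autapomorphy, so it tells us nothing about relationships among taxa.
Trait 4 (derived state '+') is shared by Neooma and Zygis — a synapomorphy uniting that clade.
Most parsimonious ingroup topology: ((Zygis,Neooma),(Platyella,Sclerites)).
Neooma and Zygis form a cherry on this tree, so they are sister taxa.

Zygis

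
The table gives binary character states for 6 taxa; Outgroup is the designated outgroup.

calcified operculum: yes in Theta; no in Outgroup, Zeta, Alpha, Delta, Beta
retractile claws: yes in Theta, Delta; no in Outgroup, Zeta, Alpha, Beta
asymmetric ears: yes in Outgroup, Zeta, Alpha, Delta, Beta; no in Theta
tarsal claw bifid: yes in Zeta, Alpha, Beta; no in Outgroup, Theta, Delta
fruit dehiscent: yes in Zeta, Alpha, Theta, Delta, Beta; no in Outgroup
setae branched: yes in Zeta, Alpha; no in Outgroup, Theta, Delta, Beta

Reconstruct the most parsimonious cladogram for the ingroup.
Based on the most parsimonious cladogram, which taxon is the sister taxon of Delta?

Character polarity is set by the outgroup: the derived state is whichever differs from the outgroup's state, so for asymmetric ears the derived state is 'no', and for the remaining characters it is 'yes'.
calcified operculum (derived state 'yes') is unique to Theta (autapomorphy; uninformative for grouping).
retractile claws (derived state 'yes') is shared by Delta and Theta — a synapomorphy uniting that clade.
asymmetric ears: derived state 'no' in Theta only — an autapomorphy, so it tells us nothing about relationships among taxa.
tarsal claw bifid: derived state 'yes' in Alpha, Beta, and Zeta only — synapomorphy for {Alpha, Beta, Zeta}.
fruit dehiscent (derived state 'yes') is shared by all ingroup taxa — unites the whole ingroup.
Only Alpha and Zeta show the derived state 'yes' for setae branched, supporting them as a clade.
Most parsimonious ingroup topology: (((Zeta,Alpha),Beta),(Theta,Delta)).
Delta and Theta form a cherry on this tree, so they are sister taxa.

Theta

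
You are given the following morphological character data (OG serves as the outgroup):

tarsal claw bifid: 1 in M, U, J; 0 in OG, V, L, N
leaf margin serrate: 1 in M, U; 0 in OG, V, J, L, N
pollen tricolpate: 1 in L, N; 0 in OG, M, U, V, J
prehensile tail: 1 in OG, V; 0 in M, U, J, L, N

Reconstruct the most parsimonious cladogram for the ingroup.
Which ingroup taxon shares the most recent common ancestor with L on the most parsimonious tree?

Character polarity is set by the outgroup: the derived state is whichever differs from the outgroup's state, so for prehensile tail the derived state is '0', and for the remaining characters it is '1'.
tarsal claw bifid (derived state '1') is shared by J, M, and U — a synapomorphy uniting that clade.
leaf margin serrate: derived state '1' in M and U only — synapomorphy for {M, U}.
pollen tricolpate: derived state '1' in L and N only — synapomorphy for {L, N}.
prehensile tail: derived state '0' in J, L, M, N, and U only — synapomorphy for {J, L, M, N, U}.
Most parsimonious ingroup topology: ((((M,U),J),(L,N)),V).
L and N form a cherry on this tree, so they are sister taxa.

N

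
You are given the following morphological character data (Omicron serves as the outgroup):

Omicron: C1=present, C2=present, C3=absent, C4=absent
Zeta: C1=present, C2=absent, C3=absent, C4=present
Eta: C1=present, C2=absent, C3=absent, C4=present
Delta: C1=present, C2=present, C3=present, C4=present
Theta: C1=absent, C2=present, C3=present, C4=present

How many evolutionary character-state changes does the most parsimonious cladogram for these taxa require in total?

Character polarity is set by the outgroup: the derived state is whichever differs from the outgroup's state, so for C1, C2 the derived state is 'absent', and for the remaining characters it is 'present'.
C1: derived state 'absent' in Theta only — an autapomorphy, so it tells us nothing about relationships among taxa.
C2: derived state 'absent' in Eta and Zeta only — synapomorphy for {Eta, Zeta}.
C3: derived state 'present' in Delta and Theta only — synapomorphy for {Delta, Theta}.
C4 (derived state 'present') is shared by all ingroup taxa — unites the whole ingroup.
Most parsimonious ingroup topology: ((Zeta,Eta),(Delta,Theta)).
Changes per character on this tree: C1: 1; C2: 1; C3: 1; C4: 1.
Total = 4.

4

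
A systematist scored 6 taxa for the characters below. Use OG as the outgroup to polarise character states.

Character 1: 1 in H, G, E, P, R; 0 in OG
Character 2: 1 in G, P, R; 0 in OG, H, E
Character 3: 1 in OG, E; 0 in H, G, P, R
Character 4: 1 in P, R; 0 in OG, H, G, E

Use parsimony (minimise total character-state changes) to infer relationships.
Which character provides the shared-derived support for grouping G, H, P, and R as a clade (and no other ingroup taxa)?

Character 3

Character polarity is set by the outgroup: the derived state is whichever differs from the outgroup's state, so for Character 3 the derived state is '0', and for the remaining characters it is '1'.
All ingroup taxa share the derived state '1' for Character 1; it defines the ingroup but does not resolve relationships within it.
Character 2 (derived state '1') is shared by G, P, and R — a synapomorphy uniting that clade.
Character 3 (derived state '0') is shared by G, H, P, and R — a synapomorphy uniting that clade.
Character 4: derived state '1' in P and R only — synapomorphy for {P, R}.
Most parsimonious ingroup topology: ((H,((P,R),G)),E).
The clade {G, H, P, R} is supported by Character 3: its derived state '0' occurs in exactly those taxa and in no other taxon (including the outgroup).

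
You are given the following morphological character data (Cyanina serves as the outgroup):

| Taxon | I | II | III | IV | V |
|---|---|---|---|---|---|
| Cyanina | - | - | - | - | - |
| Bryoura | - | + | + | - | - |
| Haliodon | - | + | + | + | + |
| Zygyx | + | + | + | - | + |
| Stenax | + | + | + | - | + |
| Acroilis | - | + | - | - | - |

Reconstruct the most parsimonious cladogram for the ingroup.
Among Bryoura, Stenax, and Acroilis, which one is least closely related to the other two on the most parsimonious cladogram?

The outgroup has state '-' for every character, so '+' is the derived state throughout.
I: derived state '+' in Stenax and Zygyx only — synapomorphy for {Stenax, Zygyx}.
II (derived state '+') is shared by all ingroup taxa — unites the whole ingroup.
Only Bryoura, Haliodon, Stenax, and Zygyx show the derived state '+' for III, supporting them as a clade.
IV: derived state '+' in Haliodon only — an autapomorphy, so it tells us nothing about relationships among taxa.
V (derived state '+') is shared by Haliodon, Stenax, and Zygyx — a synapomorphy uniting that clade.
Most parsimonious ingroup topology: ((Bryoura,(Haliodon,(Zygyx,Stenax))),Acroilis).
Bryoura and Stenax share a more recent common ancestor with each other than either does with Acroilis, so Acroilis is the least closely related of the three.

Acroilis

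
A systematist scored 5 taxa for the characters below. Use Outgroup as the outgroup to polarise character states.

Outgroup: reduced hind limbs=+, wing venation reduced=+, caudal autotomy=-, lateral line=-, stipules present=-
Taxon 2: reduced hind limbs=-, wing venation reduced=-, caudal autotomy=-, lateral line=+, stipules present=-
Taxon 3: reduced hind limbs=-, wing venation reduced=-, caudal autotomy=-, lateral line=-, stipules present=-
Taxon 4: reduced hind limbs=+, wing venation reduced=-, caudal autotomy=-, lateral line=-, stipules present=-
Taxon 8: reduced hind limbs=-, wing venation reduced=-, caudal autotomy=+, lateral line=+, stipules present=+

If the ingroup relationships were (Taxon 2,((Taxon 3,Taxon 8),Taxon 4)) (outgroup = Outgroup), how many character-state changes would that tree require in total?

Map each character onto (Taxon 2,((Taxon 3,Taxon 8),Taxon 4)) (rooted by Outgroup) and count the minimum state changes it requires (Fitch parsimony):
reduced hind limbs: 2; wing venation reduced: 1; caudal autotomy: 1; lateral line: 2; stipules present: 1.
Total tree length = 7.

7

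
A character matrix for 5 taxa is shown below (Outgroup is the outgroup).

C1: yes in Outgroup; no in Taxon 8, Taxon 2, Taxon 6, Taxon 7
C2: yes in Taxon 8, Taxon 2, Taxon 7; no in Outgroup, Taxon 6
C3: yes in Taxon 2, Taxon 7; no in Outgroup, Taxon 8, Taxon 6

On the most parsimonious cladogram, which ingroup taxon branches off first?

Character polarity is set by the outgroup: the derived state is whichever differs from the outgroup's state, so for C1 the derived state is 'no', and for the remaining characters it is 'yes'.
All ingroup taxa share the derived state 'no' for C1; it defines the ingroup but does not resolve relationships within it.
Only Taxon 2, Taxon 7, and Taxon 8 show the derived state 'yes' for C2, supporting them as a clade.
C3: derived state 'yes' in Taxon 2 and Taxon 7 only — synapomorphy for {Taxon 2, Taxon 7}.
Most parsimonious ingroup topology: (((Taxon 2,Taxon 7),Taxon 8),Taxon 6).
Taxon 6 is sister to the clade containing all other ingroup taxa, so it is the earliest-diverging (most basal) ingroup lineage.

Taxon 6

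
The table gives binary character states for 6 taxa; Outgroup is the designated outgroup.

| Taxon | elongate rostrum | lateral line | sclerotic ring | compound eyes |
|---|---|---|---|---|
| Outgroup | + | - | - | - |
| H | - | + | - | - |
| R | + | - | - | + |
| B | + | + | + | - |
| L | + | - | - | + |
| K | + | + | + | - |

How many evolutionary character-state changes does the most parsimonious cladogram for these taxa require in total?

4

Character polarity is set by the outgroup: the derived state is whichever differs from the outgroup's state, so for elongate rostrum the derived state is '-', and for the remaining characters it is '+'.
elongate rostrum: derived state '-' in H only — an autapomorphy, so it tells us nothing about relationships among taxa.
Only B, H, and K show the derived state '+' for lateral line, supporting them as a clade.
Only B and K show the derived state '+' for sclerotic ring, supporting them as a clade.
compound eyes (derived state '+') is shared by L and R — a synapomorphy uniting that clade.
Most parsimonious ingroup topology: ((H,(B,K)),(R,L)).
Changes per character on this tree: elongate rostrum: 1; lateral line: 1; sclerotic ring: 1; compound eyes: 1.
Total = 4.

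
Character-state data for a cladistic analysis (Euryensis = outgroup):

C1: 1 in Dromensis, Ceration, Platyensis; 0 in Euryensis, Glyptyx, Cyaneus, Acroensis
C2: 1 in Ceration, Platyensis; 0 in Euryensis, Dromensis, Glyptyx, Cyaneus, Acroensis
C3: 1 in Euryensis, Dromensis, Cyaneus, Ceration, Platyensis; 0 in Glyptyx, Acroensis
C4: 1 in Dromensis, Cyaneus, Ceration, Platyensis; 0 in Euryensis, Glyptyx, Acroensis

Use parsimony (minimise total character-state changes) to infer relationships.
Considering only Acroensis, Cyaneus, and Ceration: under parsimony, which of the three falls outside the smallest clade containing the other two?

Character polarity is set by the outgroup: the derived state is whichever differs from the outgroup's state, so for C3 the derived state is '0', and for the remaining characters it is '1'.
Only Ceration, Dromensis, and Platyensis show the derived state '1' for C1, supporting them as a clade.
C2 (derived state '1') is shared by Ceration and Platyensis — a synapomorphy uniting that clade.
Only Acroensis and Glyptyx show the derived state '0' for C3, supporting them as a clade.
C4: derived state '1' in Ceration, Cyaneus, Dromensis, and Platyensis only — synapomorphy for {Ceration, Cyaneus, Dromensis, Platyensis}.
Most parsimonious ingroup topology: (((Dromensis,(Ceration,Platyensis)),Cyaneus),(Glyptyx,Acroensis)).
Ceration and Cyaneus share a more recent common ancestor with each other than either does with Acroensis, so Acroensis is the least closely related of the three.

Acroensis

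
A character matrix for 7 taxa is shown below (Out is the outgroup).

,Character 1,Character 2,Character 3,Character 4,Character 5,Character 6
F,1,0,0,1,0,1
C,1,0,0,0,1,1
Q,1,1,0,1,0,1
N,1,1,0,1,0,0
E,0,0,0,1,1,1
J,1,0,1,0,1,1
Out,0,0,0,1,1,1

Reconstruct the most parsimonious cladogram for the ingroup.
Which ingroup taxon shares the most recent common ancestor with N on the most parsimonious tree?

Character polarity is set by the outgroup: the derived state is whichever differs from the outgroup's state, so for Character 4, Character 5, Character 6 the derived state is '0', and for the remaining characters it is '1'.
Only C, F, J, N, and Q show the derived state '1' for Character 1, supporting them as a clade.
Only N and Q show the derived state '1' for Character 2, supporting them as a clade.
Character 3 (derived state '1') is unique to J (autapomorphy; uninformative for grouping).
Character 4 (derived state '0') is shared by C and J — a synapomorphy uniting that clade.
Only F, N, and Q show the derived state '0' for Character 5, supporting them as a clade.
Character 6 (derived state '0') is unique to N (autapomorphy; uninformative for grouping).
Most parsimonious ingroup topology: ((((N,Q),F),(C,J)),E).
N and Q form a cherry on this tree, so they are sister taxa.

Q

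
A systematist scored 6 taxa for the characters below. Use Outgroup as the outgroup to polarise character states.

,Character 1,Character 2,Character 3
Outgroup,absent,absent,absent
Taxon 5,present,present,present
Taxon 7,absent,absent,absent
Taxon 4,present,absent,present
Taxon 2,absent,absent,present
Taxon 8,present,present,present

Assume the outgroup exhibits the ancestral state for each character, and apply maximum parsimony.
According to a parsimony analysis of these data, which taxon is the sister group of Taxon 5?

The outgroup has state 'absent' for every character, so 'present' is the derived state throughout.
Character 1: derived state 'present' in Taxon 4, Taxon 5, and Taxon 8 only — synapomorphy for {Taxon 4, Taxon 5, Taxon 8}.
Only Taxon 5 and Taxon 8 show the derived state 'present' for Character 2, supporting them as a clade.
Character 3: derived state 'present' in Taxon 2, Taxon 4, Taxon 5, and Taxon 8 only — synapomorphy for {Taxon 2, Taxon 4, Taxon 5, Taxon 8}.
Most parsimonious ingroup topology: ((((Taxon 5,Taxon 8),Taxon 4),Taxon 2),Taxon 7).
Taxon 5 and Taxon 8 form a cherry on this tree, so they are sister taxa.

Taxon 8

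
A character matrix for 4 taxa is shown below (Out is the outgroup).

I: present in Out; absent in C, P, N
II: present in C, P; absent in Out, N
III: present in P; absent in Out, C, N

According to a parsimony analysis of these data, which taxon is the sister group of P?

C

Character polarity is set by the outgroup: the derived state is whichever differs from the outgroup's state, so for I the derived state is 'absent', and for the remaining characters it is 'present'.
All ingroup taxa share the derived state 'absent' for I; it defines the ingroup but does not resolve relationships within it.
II (derived state 'present') is shared by C and P — a synapomorphy uniting that clade.
III: derived state 'present' in P only — an autapomorphy, so it tells us nothing about relationships among taxa.
Most parsimonious ingroup topology: ((C,P),N).
P and C form a cherry on this tree, so they are sister taxa.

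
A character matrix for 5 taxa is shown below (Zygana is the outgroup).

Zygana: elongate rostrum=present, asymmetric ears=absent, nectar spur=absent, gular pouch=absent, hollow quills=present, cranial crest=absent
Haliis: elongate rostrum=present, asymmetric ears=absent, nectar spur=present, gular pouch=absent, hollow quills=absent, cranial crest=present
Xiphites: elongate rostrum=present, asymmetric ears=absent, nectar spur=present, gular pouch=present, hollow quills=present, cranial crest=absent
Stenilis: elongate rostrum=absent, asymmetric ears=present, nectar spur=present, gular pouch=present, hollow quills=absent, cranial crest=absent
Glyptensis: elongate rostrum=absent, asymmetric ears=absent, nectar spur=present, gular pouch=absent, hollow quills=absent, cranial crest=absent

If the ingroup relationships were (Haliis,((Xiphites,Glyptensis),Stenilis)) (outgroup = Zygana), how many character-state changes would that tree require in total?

Map each character onto (Haliis,((Xiphites,Glyptensis),Stenilis)) (rooted by Zygana) and count the minimum state changes it requires (Fitch parsimony):
elongate rostrum: 2; asymmetric ears: 1; nectar spur: 1; gular pouch: 2; hollow quills: 2; cranial crest: 1.
Total tree length = 9.

9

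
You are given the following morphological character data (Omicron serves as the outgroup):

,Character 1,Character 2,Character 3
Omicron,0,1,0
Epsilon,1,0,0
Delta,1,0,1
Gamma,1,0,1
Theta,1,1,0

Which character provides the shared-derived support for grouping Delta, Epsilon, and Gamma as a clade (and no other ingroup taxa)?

Character 2

Character polarity is set by the outgroup: the derived state is whichever differs from the outgroup's state, so for Character 2 the derived state is '0', and for the remaining characters it is '1'.
All ingroup taxa share the derived state '1' for Character 1; it defines the ingroup but does not resolve relationships within it.
Character 2: derived state '0' in Delta, Epsilon, and Gamma only — synapomorphy for {Delta, Epsilon, Gamma}.
Character 3: derived state '1' in Delta and Gamma only — synapomorphy for {Delta, Gamma}.
Most parsimonious ingroup topology: ((Epsilon,(Delta,Gamma)),Theta).
The clade {Delta, Epsilon, Gamma} is supported by Character 2: its derived state '0' occurs in exactly those taxa and in no other taxon (including the outgroup).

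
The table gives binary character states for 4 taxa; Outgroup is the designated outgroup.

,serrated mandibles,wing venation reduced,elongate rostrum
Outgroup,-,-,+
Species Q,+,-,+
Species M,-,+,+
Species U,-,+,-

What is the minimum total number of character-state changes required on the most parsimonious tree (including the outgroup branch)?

Character polarity is set by the outgroup: the derived state is whichever differs from the outgroup's state, so for elongate rostrum the derived state is '-', and for the remaining characters it is '+'.
serrated mandibles: derived state '+' in Species Q only — an autapomorphy, so it tells us nothing about relationships among taxa.
wing venation reduced (derived state '+') is shared by Species M and Species U — a synapomorphy uniting that clade.
elongate rostrum (derived state '-') is unique to Species U (autapomorphy; uninformative for grouping).
Most parsimonious ingroup topology: (Species Q,(Species M,Species U)).
Changes per character on this tree: serrated mandibles: 1; wing venation reduced: 1; elongate rostrum: 1.
Total = 3.

3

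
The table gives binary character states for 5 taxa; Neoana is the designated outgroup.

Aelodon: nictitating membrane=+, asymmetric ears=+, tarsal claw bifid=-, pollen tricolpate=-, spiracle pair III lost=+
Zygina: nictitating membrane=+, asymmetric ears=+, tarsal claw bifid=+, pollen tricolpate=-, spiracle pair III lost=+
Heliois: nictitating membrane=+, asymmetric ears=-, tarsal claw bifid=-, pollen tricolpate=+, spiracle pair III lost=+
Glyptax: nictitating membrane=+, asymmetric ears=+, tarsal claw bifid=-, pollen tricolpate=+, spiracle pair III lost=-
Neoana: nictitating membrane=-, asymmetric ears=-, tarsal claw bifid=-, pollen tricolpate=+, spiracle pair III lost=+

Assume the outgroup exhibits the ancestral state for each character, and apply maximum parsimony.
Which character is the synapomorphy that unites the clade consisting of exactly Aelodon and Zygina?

pollen tricolpate

Character polarity is set by the outgroup: the derived state is whichever differs from the outgroup's state, so for pollen tricolpate, spiracle pair III lost the derived state is '-', and for the remaining characters it is '+'.
All ingroup taxa share the derived state '+' for nictitating membrane; it defines the ingroup but does not resolve relationships within it.
asymmetric ears (derived state '+') is shared by Aelodon, Glyptax, and Zygina — a synapomorphy uniting that clade.
tarsal claw bifid (derived state '+') is unique to Zygina (autapomorphy; uninformative for grouping).
pollen tricolpate: derived state '-' in Aelodon and Zygina only — synapomorphy for {Aelodon, Zygina}.
spiracle pair III lost (derived state '-') is unique to Glyptax (autapomorphy; uninformative for grouping).
Most parsimonious ingroup topology: (Heliois,((Aelodon,Zygina),Glyptax)).
The clade {Aelodon, Zygina} is supported by pollen tricolpate: its derived state '-' occurs in exactly those taxa and in no other taxon (including the outgroup).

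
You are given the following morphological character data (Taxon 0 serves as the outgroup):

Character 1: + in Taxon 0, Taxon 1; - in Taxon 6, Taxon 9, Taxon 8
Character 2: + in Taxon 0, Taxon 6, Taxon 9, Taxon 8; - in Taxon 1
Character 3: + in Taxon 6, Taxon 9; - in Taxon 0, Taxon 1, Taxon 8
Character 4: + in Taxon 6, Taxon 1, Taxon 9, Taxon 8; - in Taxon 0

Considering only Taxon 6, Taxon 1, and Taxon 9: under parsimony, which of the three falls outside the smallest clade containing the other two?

Character polarity is set by the outgroup: the derived state is whichever differs from the outgroup's state, so for Character 1, Character 2 the derived state is '-', and for the remaining characters it is '+'.
Only Taxon 6, Taxon 8, and Taxon 9 show the derived state '-' for Character 1, supporting them as a clade.
Character 2: derived state '-' in Taxon 1 only — an autapomorphy, so it tells us nothing about relationships among taxa.
Character 3 (derived state '+') is shared by Taxon 6 and Taxon 9 — a synapomorphy uniting that clade.
Character 4 (derived state '+') is shared by all ingroup taxa — unites the whole ingroup.
Most parsimonious ingroup topology: (((Taxon 6,Taxon 9),Taxon 8),Taxon 1).
Taxon 9 and Taxon 6 share a more recent common ancestor with each other than either does with Taxon 1, so Taxon 1 is the least closely related of the three.

Taxon 1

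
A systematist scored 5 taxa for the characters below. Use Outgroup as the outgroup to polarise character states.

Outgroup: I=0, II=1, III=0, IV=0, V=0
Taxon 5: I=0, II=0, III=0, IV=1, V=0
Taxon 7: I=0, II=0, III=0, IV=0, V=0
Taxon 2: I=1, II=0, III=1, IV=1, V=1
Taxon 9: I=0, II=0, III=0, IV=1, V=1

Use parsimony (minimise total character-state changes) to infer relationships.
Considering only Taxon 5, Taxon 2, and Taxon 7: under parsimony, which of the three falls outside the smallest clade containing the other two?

Taxon 7

Character polarity is set by the outgroup: the derived state is whichever differs from the outgroup's state, so for II the derived state is '0', and for the remaining characters it is '1'.
I: derived state '1' in Taxon 2 only — an autapomorphy, so it tells us nothing about relationships among taxa.
II (derived state '0') is shared by all ingroup taxa — unites the whole ingroup.
III: derived state '1' in Taxon 2 only — an autapomorphy, so it tells us nothing about relationships among taxa.
IV (derived state '1') is shared by Taxon 2, Taxon 5, and Taxon 9 — a synapomorphy uniting that clade.
Only Taxon 2 and Taxon 9 show the derived state '1' for V, supporting them as a clade.
Most parsimonious ingroup topology: ((Taxon 5,(Taxon 2,Taxon 9)),Taxon 7).
Taxon 5 and Taxon 2 share a more recent common ancestor with each other than either does with Taxon 7, so Taxon 7 is the least closely related of the three.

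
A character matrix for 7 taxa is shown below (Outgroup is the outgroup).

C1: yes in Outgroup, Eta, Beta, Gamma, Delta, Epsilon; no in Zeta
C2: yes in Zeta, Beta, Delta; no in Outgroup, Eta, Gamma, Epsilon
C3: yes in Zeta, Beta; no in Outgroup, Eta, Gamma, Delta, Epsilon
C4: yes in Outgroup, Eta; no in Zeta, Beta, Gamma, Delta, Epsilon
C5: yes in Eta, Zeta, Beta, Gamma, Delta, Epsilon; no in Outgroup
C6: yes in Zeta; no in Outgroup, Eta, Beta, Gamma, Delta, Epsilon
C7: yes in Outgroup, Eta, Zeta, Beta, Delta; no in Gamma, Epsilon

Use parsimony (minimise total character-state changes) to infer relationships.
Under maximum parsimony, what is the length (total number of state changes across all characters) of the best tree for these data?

Character polarity is set by the outgroup: the derived state is whichever differs from the outgroup's state, so for C1, C4, C7 the derived state is 'no', and for the remaining characters it is 'yes'.
C1 (derived state 'no') is unique to Zeta (autapomorphy; uninformative for grouping).
C2: derived state 'yes' in Beta, Delta, and Zeta only — synapomorphy for {Beta, Delta, Zeta}.
C3 (derived state 'yes') is shared by Beta and Zeta — a synapomorphy uniting that clade.
C4: derived state 'no' in Beta, Delta, Epsilon, Gamma, and Zeta only — synapomorphy for {Beta, Delta, Epsilon, Gamma, Zeta}.
All ingroup taxa share the derived state 'yes' for C5; it defines the ingroup but does not resolve relationships within it.
C6 (derived state 'yes') is unique to Zeta (autapomorphy; uninformative for grouping).
C7: derived state 'no' in Epsilon and Gamma only — synapomorphy for {Epsilon, Gamma}.
Most parsimonious ingroup topology: (Eta,(((Zeta,Beta),Delta),(Gamma,Epsilon))).
Changes per character on this tree: C1: 1; C2: 1; C3: 1; C4: 1; C5: 1; C6: 1; C7: 1.
Total = 7.

7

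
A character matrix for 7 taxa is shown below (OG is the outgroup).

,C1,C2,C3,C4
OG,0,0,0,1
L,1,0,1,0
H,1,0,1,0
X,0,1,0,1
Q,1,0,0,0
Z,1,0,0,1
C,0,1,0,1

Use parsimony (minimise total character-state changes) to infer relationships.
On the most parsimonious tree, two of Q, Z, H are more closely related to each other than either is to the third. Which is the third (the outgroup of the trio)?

Character polarity is set by the outgroup: the derived state is whichever differs from the outgroup's state, so for C4 the derived state is '0', and for the remaining characters it is '1'.
Only H, L, Q, and Z show the derived state '1' for C1, supporting them as a clade.
C2: derived state '1' in C and X only — synapomorphy for {C, X}.
Only H and L show the derived state '1' for C3, supporting them as a clade.
C4 (derived state '0') is shared by H, L, and Q — a synapomorphy uniting that clade.
Most parsimonious ingroup topology: ((((L,H),Q),Z),(X,C)).
H and Q share a more recent common ancestor with each other than either does with Z, so Z is the least closely related of the three.

Z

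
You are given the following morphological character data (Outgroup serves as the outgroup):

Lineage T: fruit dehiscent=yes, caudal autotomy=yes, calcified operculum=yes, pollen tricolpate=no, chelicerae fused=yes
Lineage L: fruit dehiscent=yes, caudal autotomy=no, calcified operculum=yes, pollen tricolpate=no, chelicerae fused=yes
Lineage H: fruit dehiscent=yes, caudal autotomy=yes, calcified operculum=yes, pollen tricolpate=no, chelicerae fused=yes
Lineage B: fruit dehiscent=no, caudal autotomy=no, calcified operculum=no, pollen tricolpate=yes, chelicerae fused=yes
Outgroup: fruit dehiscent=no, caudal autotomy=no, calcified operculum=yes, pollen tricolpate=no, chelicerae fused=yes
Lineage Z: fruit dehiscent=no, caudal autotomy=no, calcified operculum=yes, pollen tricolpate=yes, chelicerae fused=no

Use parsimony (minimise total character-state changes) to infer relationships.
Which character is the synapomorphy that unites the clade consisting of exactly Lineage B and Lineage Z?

pollen tricolpate

Character polarity is set by the outgroup: the derived state is whichever differs from the outgroup's state, so for calcified operculum, chelicerae fused the derived state is 'no', and for the remaining characters it is 'yes'.
fruit dehiscent: derived state 'yes' in Lineage H, Lineage L, and Lineage T only — synapomorphy for {Lineage H, Lineage L, Lineage T}.
caudal autotomy (derived state 'yes') is shared by Lineage H and Lineage T — a synapomorphy uniting that clade.
calcified operculum: derived state 'no' in Lineage B only — an autapomorphy, so it tells us nothing about relationships among taxa.
pollen tricolpate (derived state 'yes') is shared by Lineage B and Lineage Z — a synapomorphy uniting that clade.
chelicerae fused (derived state 'no') is unique to Lineage Z (autapomorphy; uninformative for grouping).
Most parsimonious ingroup topology: (((Lineage T,Lineage H),Lineage L),(Lineage Z,Lineage B)).
The clade {Lineage B, Lineage Z} is supported by pollen tricolpate: its derived state 'yes' occurs in exactly those taxa and in no other taxon (including the outgroup).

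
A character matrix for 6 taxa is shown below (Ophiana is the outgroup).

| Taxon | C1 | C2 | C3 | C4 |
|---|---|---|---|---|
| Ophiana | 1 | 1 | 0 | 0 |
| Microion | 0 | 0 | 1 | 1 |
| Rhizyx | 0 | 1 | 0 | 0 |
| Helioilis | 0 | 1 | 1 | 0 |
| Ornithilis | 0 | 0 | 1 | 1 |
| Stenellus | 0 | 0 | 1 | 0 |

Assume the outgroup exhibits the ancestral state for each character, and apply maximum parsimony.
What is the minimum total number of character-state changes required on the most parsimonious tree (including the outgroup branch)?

Character polarity is set by the outgroup: the derived state is whichever differs from the outgroup's state, so for C1, C2 the derived state is '0', and for the remaining characters it is '1'.
All ingroup taxa share the derived state '0' for C1; it defines the ingroup but does not resolve relationships within it.
C2: derived state '0' in Microion, Ornithilis, and Stenellus only — synapomorphy for {Microion, Ornithilis, Stenellus}.
Only Helioilis, Microion, Ornithilis, and Stenellus show the derived state '1' for C3, supporting them as a clade.
C4 (derived state '1') is shared by Microion and Ornithilis — a synapomorphy uniting that clade.
Most parsimonious ingroup topology: ((((Microion,Ornithilis),Stenellus),Helioilis),Rhizyx).
Changes per character on this tree: C1: 1; C2: 1; C3: 1; C4: 1.
Total = 4.

4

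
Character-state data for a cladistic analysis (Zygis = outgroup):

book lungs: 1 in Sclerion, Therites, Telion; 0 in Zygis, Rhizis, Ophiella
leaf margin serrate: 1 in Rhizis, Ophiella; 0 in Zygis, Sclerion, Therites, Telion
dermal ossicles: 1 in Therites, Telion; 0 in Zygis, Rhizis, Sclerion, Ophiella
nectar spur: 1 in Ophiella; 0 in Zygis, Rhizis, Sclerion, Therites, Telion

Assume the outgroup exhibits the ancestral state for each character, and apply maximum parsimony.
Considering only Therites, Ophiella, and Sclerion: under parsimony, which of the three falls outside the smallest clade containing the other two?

The outgroup has state '0' for every character, so '1' is the derived state throughout.
Only Sclerion, Telion, and Therites show the derived state '1' for book lungs, supporting them as a clade.
leaf margin serrate: derived state '1' in Ophiella and Rhizis only — synapomorphy for {Ophiella, Rhizis}.
dermal ossicles (derived state '1') is shared by Telion and Therites — a synapomorphy uniting that clade.
nectar spur: derived state '1' in Ophiella only — an autapomorphy, so it tells us nothing about relationships among taxa.
Most parsimonious ingroup topology: ((Rhizis,Ophiella),(Sclerion,(Therites,Telion))).
Therites and Sclerion share a more recent common ancestor with each other than either does with Ophiella, so Ophiella is the least closely related of the three.

Ophiella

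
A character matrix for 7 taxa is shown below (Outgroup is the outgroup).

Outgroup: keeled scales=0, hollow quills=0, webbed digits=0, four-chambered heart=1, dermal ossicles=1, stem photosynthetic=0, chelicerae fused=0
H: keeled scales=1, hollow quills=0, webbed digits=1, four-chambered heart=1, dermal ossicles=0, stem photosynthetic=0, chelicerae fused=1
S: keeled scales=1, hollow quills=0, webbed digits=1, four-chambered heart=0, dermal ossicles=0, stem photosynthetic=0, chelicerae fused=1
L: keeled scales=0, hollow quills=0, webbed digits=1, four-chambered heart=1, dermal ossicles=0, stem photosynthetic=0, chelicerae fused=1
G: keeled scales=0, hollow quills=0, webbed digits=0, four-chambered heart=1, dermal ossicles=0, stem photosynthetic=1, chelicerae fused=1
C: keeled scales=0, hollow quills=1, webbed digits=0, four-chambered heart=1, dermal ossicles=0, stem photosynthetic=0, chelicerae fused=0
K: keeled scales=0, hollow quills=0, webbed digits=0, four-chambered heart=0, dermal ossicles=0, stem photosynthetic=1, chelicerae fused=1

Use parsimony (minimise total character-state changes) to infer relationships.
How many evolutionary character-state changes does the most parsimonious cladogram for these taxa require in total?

8

Character polarity is set by the outgroup: the derived state is whichever differs from the outgroup's state, so for four-chambered heart, dermal ossicles the derived state is '0', and for the remaining characters it is '1'.
keeled scales (derived state '1') is shared by H and S — a synapomorphy uniting that clade.
hollow quills: derived state '1' in C only — an autapomorphy, so it tells us nothing about relationships among taxa.
webbed digits (derived state '1') is shared by H, L, and S — a synapomorphy uniting that clade.
four-chambered heart (state '0') occurs in K and S but conflicts with the nesting implied by the other characters — most parsimoniously interpreted as homoplasy.
dermal ossicles (derived state '0') is shared by all ingroup taxa — unites the whole ingroup.
stem photosynthetic: derived state '1' in G and K only — synapomorphy for {G, K}.
Only G, H, K, L, and S show the derived state '1' for chelicerae fused, supporting them as a clade.
Most parsimonious ingroup topology: ((((H,S),L),(G,K)),C).
Changes per character on this tree: keeled scales: 1; hollow quills: 1; webbed digits: 1; four-chambered heart: 2; dermal ossicles: 1; stem photosynthetic: 1; chelicerae fused: 1.
Total = 8.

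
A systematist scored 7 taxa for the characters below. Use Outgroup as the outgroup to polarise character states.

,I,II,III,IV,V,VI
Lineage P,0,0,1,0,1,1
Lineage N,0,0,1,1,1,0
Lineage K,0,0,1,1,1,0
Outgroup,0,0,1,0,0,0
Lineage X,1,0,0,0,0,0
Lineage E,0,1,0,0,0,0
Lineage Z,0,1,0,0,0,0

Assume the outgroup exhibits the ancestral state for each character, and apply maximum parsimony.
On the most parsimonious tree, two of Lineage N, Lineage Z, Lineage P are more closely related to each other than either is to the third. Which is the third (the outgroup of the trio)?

Lineage Z

Character polarity is set by the outgroup: the derived state is whichever differs from the outgroup's state, so for III the derived state is '0', and for the remaining characters it is '1'.
I: derived state '1' in Lineage X only — an autapomorphy, so it tells us nothing about relationships among taxa.
II: derived state '1' in Lineage E and Lineage Z only — synapomorphy for {Lineage E, Lineage Z}.
Only Lineage E, Lineage X, and Lineage Z show the derived state '0' for III, supporting them as a clade.
Only Lineage K and Lineage N show the derived state '1' for IV, supporting them as a clade.
V: derived state '1' in Lineage K, Lineage N, and Lineage P only — synapomorphy for {Lineage K, Lineage N, Lineage P}.
VI (derived state '1') is unique to Lineage P (autapomorphy; uninformative for grouping).
Most parsimonious ingroup topology: ((Lineage P,(Lineage N,Lineage K)),((Lineage Z,Lineage E),Lineage X)).
Lineage N and Lineage P share a more recent common ancestor with each other than either does with Lineage Z, so Lineage Z is the least closely related of the three.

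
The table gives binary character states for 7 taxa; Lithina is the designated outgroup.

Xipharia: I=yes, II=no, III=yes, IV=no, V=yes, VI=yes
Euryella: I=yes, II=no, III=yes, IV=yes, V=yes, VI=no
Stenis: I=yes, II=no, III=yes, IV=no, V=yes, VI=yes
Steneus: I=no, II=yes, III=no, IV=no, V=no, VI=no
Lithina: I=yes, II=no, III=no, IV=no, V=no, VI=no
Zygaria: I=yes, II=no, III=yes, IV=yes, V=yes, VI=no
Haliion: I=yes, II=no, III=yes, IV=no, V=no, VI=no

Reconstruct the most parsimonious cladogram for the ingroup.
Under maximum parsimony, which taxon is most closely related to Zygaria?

Euryella

Character polarity is set by the outgroup: the derived state is whichever differs from the outgroup's state, so for I the derived state is 'no', and for the remaining characters it is 'yes'.
I: derived state 'no' in Steneus only — an autapomorphy, so it tells us nothing about relationships among taxa.
II: derived state 'yes' in Steneus only — an autapomorphy, so it tells us nothing about relationships among taxa.
III (derived state 'yes') is shared by Euryella, Haliion, Stenis, Xipharia, and Zygaria — a synapomorphy uniting that clade.
Only Euryella and Zygaria show the derived state 'yes' for IV, supporting them as a clade.
V: derived state 'yes' in Euryella, Stenis, Xipharia, and Zygaria only — synapomorphy for {Euryella, Stenis, Xipharia, Zygaria}.
Only Stenis and Xipharia show the derived state 'yes' for VI, supporting them as a clade.
Most parsimonious ingroup topology: (Steneus,(((Stenis,Xipharia),(Zygaria,Euryella)),Haliion)).
Zygaria and Euryella form a cherry on this tree, so they are sister taxa.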